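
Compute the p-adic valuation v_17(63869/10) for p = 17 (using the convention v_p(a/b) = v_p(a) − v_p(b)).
v_17(63869/10) = 3

Factor powers of 17 from the numerator and denominator of the reduced fraction: 63869 = 17^3 · 13 and 10 = 17^0 · 10. Apply v_p(a/b) = v_p(a) − v_p(b): v_17(63869/10) = 3 − 0 = 3.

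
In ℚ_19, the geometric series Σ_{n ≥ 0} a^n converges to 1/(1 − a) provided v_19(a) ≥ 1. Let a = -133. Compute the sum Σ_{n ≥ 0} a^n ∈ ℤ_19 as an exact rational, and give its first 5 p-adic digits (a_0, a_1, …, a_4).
Σ a^n = 1/(1 − a) = 1/134;  first 5 digits = (1, 12, 10, 1, 8)

v_19(a) = 1 ≥ 1, so the series converges in ℤ_19 to 1/(1 − a) = 1/(1 − (-133)) = 1/134. Expand this rational in ℤ_19: compute digits iteratively via d_i = x_i mod 19, x_{i+1} = (x_i − d_i)/19. The first 5 digits are (1, 12, 10, 1, 8).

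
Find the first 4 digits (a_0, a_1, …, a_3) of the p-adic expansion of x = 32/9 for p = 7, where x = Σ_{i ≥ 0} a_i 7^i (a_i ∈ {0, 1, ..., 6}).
(a_0, …, a_3) = (2, 1, 3, 5)

v_7(32/9) = 0 (numerator and denominator both coprime to 7), so x ∈ ℤ_7^×. Compute digits iteratively via a_i = x_i mod 7, x_{i+1} = (x_i − a_i)/7, with x_0 = x:
  x_0 = 32/9;  a_0 = 2;  x_1 = (x_0 − 2)/7 = 2/9
  x_1 = 2/9;  a_1 = 1;  x_2 = (x_1 − 1)/7 = -1/9
  x_2 = -1/9;  a_2 = 3;  x_3 = (x_2 − 3)/7 = -4/9
  x_3 = -4/9;  a_3 = 5;  x_4 = (x_3 − 5)/7 = -7/9
Digits: (2, 1, 3, 5).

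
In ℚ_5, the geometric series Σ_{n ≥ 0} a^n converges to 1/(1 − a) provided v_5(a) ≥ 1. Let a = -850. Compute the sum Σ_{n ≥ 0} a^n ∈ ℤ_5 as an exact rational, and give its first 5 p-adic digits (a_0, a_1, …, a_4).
Σ a^n = 1/(1 − a) = 1/851;  first 5 digits = (1, 0, 1, 3, 4)

v_5(a) = 2 ≥ 1, so the series converges in ℤ_5 to 1/(1 − a) = 1/(1 − (-850)) = 1/851. Expand this rational in ℤ_5: compute digits iteratively via d_i = x_i mod 5, x_{i+1} = (x_i − d_i)/5. The first 5 digits are (1, 0, 1, 3, 4).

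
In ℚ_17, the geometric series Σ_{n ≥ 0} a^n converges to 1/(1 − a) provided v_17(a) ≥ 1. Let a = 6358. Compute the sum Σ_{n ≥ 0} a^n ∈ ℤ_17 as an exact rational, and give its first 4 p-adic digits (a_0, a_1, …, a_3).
Σ a^n = 1/(1 − a) = -1/6357;  first 4 digits = (1, 0, 5, 1)

v_17(a) = 2 ≥ 1, so the series converges in ℤ_17 to 1/(1 − a) = 1/(1 − 6358) = -1/6357. Expand this rational in ℤ_17: compute digits iteratively via d_i = x_i mod 17, x_{i+1} = (x_i − d_i)/17. The first 4 digits are (1, 0, 5, 1).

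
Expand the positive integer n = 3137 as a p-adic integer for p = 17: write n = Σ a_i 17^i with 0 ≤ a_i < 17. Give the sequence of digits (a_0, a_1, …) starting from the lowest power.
(a_0, a_1, …) = (9, 14, 10)

Repeated division by 17 gives the digits low-to-high: 3137 = 9 + 14·17^1 + 10·17^2. Digit sequence: (9, 14, 10).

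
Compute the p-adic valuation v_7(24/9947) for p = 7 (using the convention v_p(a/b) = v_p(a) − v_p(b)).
v_7(24/9947) = -3

Factor powers of 7 from the numerator and denominator of the reduced fraction: 24 = 7^0 · 24 and 9947 = 7^3 · 29. Apply v_p(a/b) = v_p(a) − v_p(b): v_7(24/9947) = 0 − 3 = -3.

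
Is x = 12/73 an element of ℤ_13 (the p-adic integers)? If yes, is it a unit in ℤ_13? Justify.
x ∈ ℤ_13^× (unit); v_13(x) = 0

ℤ_13 = {x ∈ ℚ_13 : v_13(x) ≥ 0} and ℤ_13^× = {x ∈ ℤ_13 : v_13(x) = 0}. Here v_13(12/73) = v_13(num) − v_13(den) = 0; compare against these criteria.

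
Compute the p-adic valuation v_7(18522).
v_7(18522) = 3

v_7(n) is the largest exponent k such that 7^k divides n. Factor out: 18522 = 7^3 · 54. (Sign doesn't affect v_p.) So v_7(18522) = 3.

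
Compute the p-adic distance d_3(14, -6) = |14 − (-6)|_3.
d_3(14, -6) = 1

Step 1 — x − y = 14 − (-6) = 20. Step 2 — v_3(20) = 0 (factor: 20 = (3^0 · 20); the sign does not affect v_p). Step 3 — |x − y|_3 = 3^{0} = 1.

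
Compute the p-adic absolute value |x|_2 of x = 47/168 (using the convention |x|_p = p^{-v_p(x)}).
|47/168|_2 = 8

Step 1 — compute v_2(x) by factoring powers of 2 out of the numerator and denominator: v_2(47/168) = -3. Step 2 — apply |x|_p = p^{-v_p(x)} = 2^{3} = 8.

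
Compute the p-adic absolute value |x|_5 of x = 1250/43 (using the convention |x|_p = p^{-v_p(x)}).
|1250/43|_5 = 1/625

Step 1 — compute v_5(x) by factoring powers of 5 out of the numerator and denominator: v_5(1250/43) = 4. Step 2 — apply |x|_p = p^{-v_p(x)} = 5^{-4} = 1/625.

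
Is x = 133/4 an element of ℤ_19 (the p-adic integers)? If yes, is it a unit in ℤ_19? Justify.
x ∈ ℤ_19 but not a unit; v_19(x) = 1 > 0

ℤ_19 = {x ∈ ℚ_19 : v_19(x) ≥ 0} and ℤ_19^× = {x ∈ ℤ_19 : v_19(x) = 0}. Here v_19(133/4) = v_19(num) − v_19(den) = 1; compare against these criteria.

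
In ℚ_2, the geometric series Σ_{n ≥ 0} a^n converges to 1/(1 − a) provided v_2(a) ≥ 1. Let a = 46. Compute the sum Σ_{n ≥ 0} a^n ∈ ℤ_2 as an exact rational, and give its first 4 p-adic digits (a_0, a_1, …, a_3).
Σ a^n = 1/(1 − a) = -1/45;  first 4 digits = (1, 1, 0, 1)

v_2(a) = 1 ≥ 1, so the series converges in ℤ_2 to 1/(1 − a) = 1/(1 − 46) = -1/45. Expand this rational in ℤ_2: compute digits iteratively via d_i = x_i mod 2, x_{i+1} = (x_i − d_i)/2. The first 4 digits are (1, 1, 0, 1).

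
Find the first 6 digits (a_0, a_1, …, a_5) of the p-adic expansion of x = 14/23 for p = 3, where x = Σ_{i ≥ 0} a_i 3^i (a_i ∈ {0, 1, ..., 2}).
(a_0, …, a_5) = (1, 0, 1, 2, 0, 0)

v_3(14/23) = 0 (numerator and denominator both coprime to 3), so x ∈ ℤ_3^×. Compute digits iteratively via a_i = x_i mod 3, x_{i+1} = (x_i − a_i)/3, with x_0 = x:
  x_0 = 14/23;  a_0 = 1;  x_1 = (x_0 − 1)/3 = -3/23
  x_1 = -3/23;  a_1 = 0;  x_2 = (x_1 − 0)/3 = -1/23
  x_2 = -1/23;  a_2 = 1;  x_3 = (x_2 − 1)/3 = -8/23
  x_3 = -8/23;  a_3 = 2;  x_4 = (x_3 − 2)/3 = -18/23
  x_4 = -18/23;  a_4 = 0;  x_5 = (x_4 − 0)/3 = -6/23
  x_5 = -6/23;  a_5 = 0;  x_6 = (x_5 − 0)/3 = -2/23
Digits: (1, 0, 1, 2, 0, 0).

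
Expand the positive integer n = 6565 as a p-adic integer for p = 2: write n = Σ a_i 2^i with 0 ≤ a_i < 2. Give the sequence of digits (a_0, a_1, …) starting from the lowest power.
(a_0, a_1, …) = (1, 0, 1, 0, 0, 1, 0, 1, 1, 0, 0, 1, 1)

Repeated division by 2 gives the digits low-to-high: 6565 = 1 + 1·2^2 + 1·2^5 + 1·2^7 + 1·2^8 + 1·2^11 + 1·2^12. Digit sequence: (1, 0, 1, 0, 0, 1, 0, 1, 1, 0, 0, 1, 1).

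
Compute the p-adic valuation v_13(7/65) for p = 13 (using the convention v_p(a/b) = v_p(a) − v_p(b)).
v_13(7/65) = -1

Factor powers of 13 from the numerator and denominator of the reduced fraction: 7 = 13^0 · 7 and 65 = 13^1 · 5. Apply v_p(a/b) = v_p(a) − v_p(b): v_13(7/65) = 0 − 1 = -1.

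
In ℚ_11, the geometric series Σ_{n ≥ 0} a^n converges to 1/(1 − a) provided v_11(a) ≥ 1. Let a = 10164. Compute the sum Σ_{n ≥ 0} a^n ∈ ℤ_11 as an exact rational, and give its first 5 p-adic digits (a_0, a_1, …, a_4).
Σ a^n = 1/(1 − a) = -1/10163;  first 5 digits = (1, 0, 7, 7, 5)

v_11(a) = 2 ≥ 1, so the series converges in ℤ_11 to 1/(1 − a) = 1/(1 − 10164) = -1/10163. Expand this rational in ℤ_11: compute digits iteratively via d_i = x_i mod 11, x_{i+1} = (x_i − d_i)/11. The first 5 digits are (1, 0, 7, 7, 5).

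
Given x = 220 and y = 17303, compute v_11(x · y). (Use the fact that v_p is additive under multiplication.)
v_11(3806660) = 4

v_p(x) = 1 (factor: 220 = 11^1 · 20); v_p(y) = 3 (factor: 17303 = 11^3 · 13). Additivity: v_p(xy) = v_p(x) + v_p(y) = 1 + 3 = 4. (Direct check: xy = 3806660 = 11^4 · (260).)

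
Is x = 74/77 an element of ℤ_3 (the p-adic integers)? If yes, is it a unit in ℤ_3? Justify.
x ∈ ℤ_3^× (unit); v_3(x) = 0

ℤ_3 = {x ∈ ℚ_3 : v_3(x) ≥ 0} and ℤ_3^× = {x ∈ ℤ_3 : v_3(x) = 0}. Here v_3(74/77) = v_3(num) − v_3(den) = 0; compare against these criteria.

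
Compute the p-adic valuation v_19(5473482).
v_19(5473482) = 4

v_19(n) is the largest exponent k such that 19^k divides n. Factor out: 5473482 = 19^4 · 42. (Sign doesn't affect v_p.) So v_19(5473482) = 4.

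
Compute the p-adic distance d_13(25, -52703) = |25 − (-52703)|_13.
d_13(25, -52703) = 1/2197

Step 1 — x − y = 25 − (-52703) = 52728. Step 2 — v_13(52728) = 3 (factor: 52728 = (13^3 · 24); the sign does not affect v_p). Step 3 — |x − y|_13 = 13^{-3} = 1/2197.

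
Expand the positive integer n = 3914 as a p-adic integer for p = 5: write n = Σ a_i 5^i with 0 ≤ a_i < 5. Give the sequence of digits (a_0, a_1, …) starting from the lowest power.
(a_0, a_1, …) = (4, 2, 1, 1, 1, 1)

Repeated division by 5 gives the digits low-to-high: 3914 = 4 + 2·5^1 + 1·5^2 + 1·5^3 + 1·5^4 + 1·5^5. Digit sequence: (4, 2, 1, 1, 1, 1).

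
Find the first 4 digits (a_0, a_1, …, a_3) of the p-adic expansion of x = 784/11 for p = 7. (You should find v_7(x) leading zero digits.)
(a_0, …, a_3) = (0, 0, 4, 6)

v_7(784/11) = 2, so a_0 = ... = a_1 = 0. Factor out: x = 7^2 · u with u = 16/11 a unit in ℤ_7. Expand u iteratively via a_{v+i} = u_i mod 7, u_{i+1} = (u_i − a_{v+i})/7:
  u_0 = 16/11;  a_2 = 4;  u_1 = (u_0 − 4)/7 = -4/11
  u_1 = -4/11;  a_3 = 6;  u_2 = (u_1 − 6)/7 = -10/11
Digits: (0, 0, 4, 6).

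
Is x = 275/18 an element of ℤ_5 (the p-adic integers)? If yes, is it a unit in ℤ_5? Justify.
x ∈ ℤ_5 but not a unit; v_5(x) = 2 > 0

ℤ_5 = {x ∈ ℚ_5 : v_5(x) ≥ 0} and ℤ_5^× = {x ∈ ℤ_5 : v_5(x) = 0}. Here v_5(275/18) = v_5(num) − v_5(den) = 2; compare against these criteria.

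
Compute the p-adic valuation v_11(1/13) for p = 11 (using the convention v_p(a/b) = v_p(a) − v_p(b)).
v_11(1/13) = 0

Factor powers of 11 from the numerator and denominator of the reduced fraction: 1 = 11^0 · 1 and 13 = 11^0 · 13. Apply v_p(a/b) = v_p(a) − v_p(b): v_11(1/13) = 0 − 0 = 0.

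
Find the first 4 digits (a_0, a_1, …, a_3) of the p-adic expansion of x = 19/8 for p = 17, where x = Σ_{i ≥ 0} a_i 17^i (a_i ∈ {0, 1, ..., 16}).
(a_0, …, a_3) = (13, 10, 10, 10)

v_17(19/8) = 0 (numerator and denominator both coprime to 17), so x ∈ ℤ_17^×. Compute digits iteratively via a_i = x_i mod 17, x_{i+1} = (x_i − a_i)/17, with x_0 = x:
  x_0 = 19/8;  a_0 = 13;  x_1 = (x_0 − 13)/17 = -5/8
  x_1 = -5/8;  a_1 = 10;  x_2 = (x_1 − 10)/17 = -5/8
  x_2 = -5/8;  a_2 = 10;  x_3 = (x_2 − 10)/17 = -5/8
  x_3 = -5/8;  a_3 = 10;  x_4 = (x_3 − 10)/17 = -5/8
Digits: (13, 10, 10, 10).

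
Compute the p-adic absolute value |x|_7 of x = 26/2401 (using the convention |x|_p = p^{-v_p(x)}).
|26/2401|_7 = 2401

Step 1 — compute v_7(x) by factoring powers of 7 out of the numerator and denominator: v_7(26/2401) = -4. Step 2 — apply |x|_p = p^{-v_p(x)} = 7^{4} = 2401.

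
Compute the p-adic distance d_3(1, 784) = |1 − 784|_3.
d_3(1, 784) = 1/27

Step 1 — x − y = 1 − 784 = -783. Step 2 — v_3(-783) = 3 (factor: -783 = −(3^3 · 29); the sign does not affect v_p). Step 3 — |x − y|_3 = 3^{-3} = 1/27.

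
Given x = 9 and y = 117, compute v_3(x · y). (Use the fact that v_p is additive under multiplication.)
v_3(1053) = 4

v_p(x) = 2 (factor: 9 = 3^2 · 1); v_p(y) = 2 (factor: 117 = 3^2 · 13). Additivity: v_p(xy) = v_p(x) + v_p(y) = 2 + 2 = 4. (Direct check: xy = 1053 = 3^4 · (13).)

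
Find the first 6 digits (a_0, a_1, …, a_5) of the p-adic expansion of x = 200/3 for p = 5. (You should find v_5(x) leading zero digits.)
(a_0, …, a_5) = (0, 0, 1, 2, 3, 1)

v_5(200/3) = 2, so a_0 = ... = a_1 = 0. Factor out: x = 5^2 · u with u = 8/3 a unit in ℤ_5. Expand u iteratively via a_{v+i} = u_i mod 5, u_{i+1} = (u_i − a_{v+i})/5:
  u_0 = 8/3;  a_2 = 1;  u_1 = (u_0 − 1)/5 = 1/3
  u_1 = 1/3;  a_3 = 2;  u_2 = (u_1 − 2)/5 = -1/3
  u_2 = -1/3;  a_4 = 3;  u_3 = (u_2 − 3)/5 = -2/3
  u_3 = -2/3;  a_5 = 1;  u_4 = (u_3 − 1)/5 = -1/3
Digits: (0, 0, 1, 2, 3, 1).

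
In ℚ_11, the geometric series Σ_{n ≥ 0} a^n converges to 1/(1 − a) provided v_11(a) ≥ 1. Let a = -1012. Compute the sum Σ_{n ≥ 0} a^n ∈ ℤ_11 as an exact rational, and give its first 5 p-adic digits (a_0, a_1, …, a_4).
Σ a^n = 1/(1 − a) = 1/1013;  first 5 digits = (1, 7, 7, 0, 2)

v_11(a) = 1 ≥ 1, so the series converges in ℤ_11 to 1/(1 − a) = 1/(1 − (-1012)) = 1/1013. Expand this rational in ℤ_11: compute digits iteratively via d_i = x_i mod 11, x_{i+1} = (x_i − d_i)/11. The first 5 digits are (1, 7, 7, 0, 2).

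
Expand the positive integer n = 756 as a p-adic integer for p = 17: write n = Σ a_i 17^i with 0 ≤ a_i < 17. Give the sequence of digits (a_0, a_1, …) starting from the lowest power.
(a_0, a_1, …) = (8, 10, 2)

Repeated division by 17 gives the digits low-to-high: 756 = 8 + 10·17^1 + 2·17^2. Digit sequence: (8, 10, 2).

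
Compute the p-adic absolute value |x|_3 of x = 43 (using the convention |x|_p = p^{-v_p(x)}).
|43|_3 = 1

Step 1 — compute v_3(x) by factoring powers of 3 out of the numerator and denominator: v_3(43) = 0. Step 2 — apply |x|_p = p^{-v_p(x)} = 3^{0} = 1.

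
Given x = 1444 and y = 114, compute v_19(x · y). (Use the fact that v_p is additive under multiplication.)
v_19(164616) = 3

v_p(x) = 2 (factor: 1444 = 19^2 · 4); v_p(y) = 1 (factor: 114 = 19^1 · 6). Additivity: v_p(xy) = v_p(x) + v_p(y) = 2 + 1 = 3. (Direct check: xy = 164616 = 19^3 · (24).)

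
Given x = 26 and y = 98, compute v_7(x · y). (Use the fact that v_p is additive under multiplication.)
v_7(2548) = 2

v_p(x) = 0 (factor: 26 = 7^0 · 26); v_p(y) = 2 (factor: 98 = 7^2 · 2). Additivity: v_p(xy) = v_p(x) + v_p(y) = 0 + 2 = 2. (Direct check: xy = 2548 = 7^2 · (52).)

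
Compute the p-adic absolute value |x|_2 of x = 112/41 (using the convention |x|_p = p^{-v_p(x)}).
|112/41|_2 = 1/16

Step 1 — compute v_2(x) by factoring powers of 2 out of the numerator and denominator: v_2(112/41) = 4. Step 2 — apply |x|_p = p^{-v_p(x)} = 2^{-4} = 1/16.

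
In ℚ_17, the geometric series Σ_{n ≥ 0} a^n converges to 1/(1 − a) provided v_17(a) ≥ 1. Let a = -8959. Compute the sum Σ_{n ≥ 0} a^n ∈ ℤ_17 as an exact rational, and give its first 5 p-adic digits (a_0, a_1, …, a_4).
Σ a^n = 1/(1 − a) = 1/8960;  first 5 digits = (1, 0, 3, 15, 8)

v_17(a) = 2 ≥ 1, so the series converges in ℤ_17 to 1/(1 − a) = 1/(1 − (-8959)) = 1/8960. Expand this rational in ℤ_17: compute digits iteratively via d_i = x_i mod 17, x_{i+1} = (x_i − d_i)/17. The first 5 digits are (1, 0, 3, 15, 8).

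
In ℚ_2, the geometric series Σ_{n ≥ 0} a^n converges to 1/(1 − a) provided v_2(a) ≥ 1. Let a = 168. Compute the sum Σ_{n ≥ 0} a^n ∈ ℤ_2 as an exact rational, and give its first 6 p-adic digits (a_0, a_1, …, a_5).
Σ a^n = 1/(1 − a) = -1/167;  first 6 digits = (1, 0, 0, 1, 0, 1)

v_2(a) = 3 ≥ 1, so the series converges in ℤ_2 to 1/(1 − a) = 1/(1 − 168) = -1/167. Expand this rational in ℤ_2: compute digits iteratively via d_i = x_i mod 2, x_{i+1} = (x_i − d_i)/2. The first 6 digits are (1, 0, 0, 1, 0, 1).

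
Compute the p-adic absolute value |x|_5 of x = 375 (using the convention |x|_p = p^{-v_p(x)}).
|375|_5 = 1/125

Step 1 — compute v_5(x) by factoring powers of 5 out of the numerator and denominator: v_5(375) = 3. Step 2 — apply |x|_p = p^{-v_p(x)} = 5^{-3} = 1/125.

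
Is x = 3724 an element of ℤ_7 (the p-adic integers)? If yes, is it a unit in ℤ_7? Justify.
x ∈ ℤ_7 but not a unit; v_7(x) = 2 > 0

ℤ_7 = {x ∈ ℚ_7 : v_7(x) ≥ 0} and ℤ_7^× = {x ∈ ℤ_7 : v_7(x) = 0}. Here v_7(3724) = v_7(num) − v_7(den) = 2; compare against these criteria.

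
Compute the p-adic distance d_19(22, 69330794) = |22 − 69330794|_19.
d_19(22, 69330794) = 1/2476099

Step 1 — x − y = 22 − 69330794 = -69330772. Step 2 — v_19(-69330772) = 5 (factor: -69330772 = −(19^5 · 28); the sign does not affect v_p). Step 3 — |x − y|_19 = 19^{-5} = 1/2476099.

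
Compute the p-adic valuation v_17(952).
v_17(952) = 1

v_17(n) is the largest exponent k such that 17^k divides n. Factor out: 952 = 17^1 · 56. (Sign doesn't affect v_p.) So v_17(952) = 1.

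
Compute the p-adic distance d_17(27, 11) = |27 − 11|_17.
d_17(27, 11) = 1

Step 1 — x − y = 27 − 11 = 16. Step 2 — v_17(16) = 0 (factor: 16 = (17^0 · 16); the sign does not affect v_p). Step 3 — |x − y|_17 = 17^{0} = 1.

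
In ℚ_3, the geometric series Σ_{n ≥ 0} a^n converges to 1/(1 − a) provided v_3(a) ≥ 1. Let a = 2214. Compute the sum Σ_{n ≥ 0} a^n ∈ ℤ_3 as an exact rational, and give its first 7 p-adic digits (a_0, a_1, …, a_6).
Σ a^n = 1/(1 − a) = -1/2213;  first 7 digits = (1, 0, 0, 1, 0, 0, 1)

v_3(a) = 3 ≥ 1, so the series converges in ℤ_3 to 1/(1 − a) = 1/(1 − 2214) = -1/2213. Expand this rational in ℤ_3: compute digits iteratively via d_i = x_i mod 3, x_{i+1} = (x_i − d_i)/3. The first 7 digits are (1, 0, 0, 1, 0, 0, 1).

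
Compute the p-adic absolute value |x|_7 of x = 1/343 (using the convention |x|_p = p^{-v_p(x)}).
|1/343|_7 = 343

Step 1 — compute v_7(x) by factoring powers of 7 out of the numerator and denominator: v_7(1/343) = -3. Step 2 — apply |x|_p = p^{-v_p(x)} = 7^{3} = 343.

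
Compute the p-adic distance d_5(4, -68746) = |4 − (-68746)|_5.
d_5(4, -68746) = 1/3125

Step 1 — x − y = 4 − (-68746) = 68750. Step 2 — v_5(68750) = 5 (factor: 68750 = (5^5 · 22); the sign does not affect v_p). Step 3 — |x − y|_5 = 5^{-5} = 1/3125.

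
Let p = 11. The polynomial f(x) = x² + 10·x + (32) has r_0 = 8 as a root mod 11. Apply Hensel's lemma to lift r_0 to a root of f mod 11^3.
r_2 = 1053 (mod 1331)

Hensel: r_{i+1} = r_i − f(r_i)·(f′(r_i))^{-1} mod 11^{i+2}, f′(x) = 2x + 10. Iterate:
  r_0 = 8 (mod 11)
  r_1 = 85 (mod 121)
  r_2 = 1053 (mod 1331)
Final: r = 1053 satisfies f(r) ≡ 0 mod 11^3.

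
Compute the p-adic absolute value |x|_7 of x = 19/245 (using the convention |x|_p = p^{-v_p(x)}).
|19/245|_7 = 49

Step 1 — compute v_7(x) by factoring powers of 7 out of the numerator and denominator: v_7(19/245) = -2. Step 2 — apply |x|_p = p^{-v_p(x)} = 7^{2} = 49.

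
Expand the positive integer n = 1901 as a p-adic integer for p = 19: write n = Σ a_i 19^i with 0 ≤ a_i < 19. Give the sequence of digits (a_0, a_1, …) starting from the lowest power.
(a_0, a_1, …) = (1, 5, 5)

Repeated division by 19 gives the digits low-to-high: 1901 = 1 + 5·19^1 + 5·19^2. Digit sequence: (1, 5, 5).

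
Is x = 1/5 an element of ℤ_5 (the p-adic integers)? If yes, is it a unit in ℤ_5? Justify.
x ∉ ℤ_5 (v_5(x) = -1 < 0)

ℤ_5 = {x ∈ ℚ_5 : v_5(x) ≥ 0} and ℤ_5^× = {x ∈ ℤ_5 : v_5(x) = 0}. Here v_5(1/5) = v_5(num) − v_5(den) = -1; compare against these criteria.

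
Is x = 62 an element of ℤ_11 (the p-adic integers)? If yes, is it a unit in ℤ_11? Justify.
x ∈ ℤ_11^× (unit); v_11(x) = 0

ℤ_11 = {x ∈ ℚ_11 : v_11(x) ≥ 0} and ℤ_11^× = {x ∈ ℤ_11 : v_11(x) = 0}. Here v_11(62) = v_11(num) − v_11(den) = 0; compare against these criteria.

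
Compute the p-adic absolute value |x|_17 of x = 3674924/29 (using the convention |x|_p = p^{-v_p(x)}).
|3674924/29|_17 = 1/83521

Step 1 — compute v_17(x) by factoring powers of 17 out of the numerator and denominator: v_17(3674924/29) = 4. Step 2 — apply |x|_p = p^{-v_p(x)} = 17^{-4} = 1/83521.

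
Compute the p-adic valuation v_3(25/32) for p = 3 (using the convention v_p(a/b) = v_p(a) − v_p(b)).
v_3(25/32) = 0

Factor powers of 3 from the numerator and denominator of the reduced fraction: 25 = 3^0 · 25 and 32 = 3^0 · 32. Apply v_p(a/b) = v_p(a) − v_p(b): v_3(25/32) = 0 − 0 = 0.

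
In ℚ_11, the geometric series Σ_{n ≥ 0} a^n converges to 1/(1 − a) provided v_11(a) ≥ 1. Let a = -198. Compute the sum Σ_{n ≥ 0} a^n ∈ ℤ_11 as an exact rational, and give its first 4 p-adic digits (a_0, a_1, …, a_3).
Σ a^n = 1/(1 − a) = 1/199;  first 4 digits = (1, 4, 3, 5)

v_11(a) = 1 ≥ 1, so the series converges in ℤ_11 to 1/(1 − a) = 1/(1 − (-198)) = 1/199. Expand this rational in ℤ_11: compute digits iteratively via d_i = x_i mod 11, x_{i+1} = (x_i − d_i)/11. The first 4 digits are (1, 4, 3, 5).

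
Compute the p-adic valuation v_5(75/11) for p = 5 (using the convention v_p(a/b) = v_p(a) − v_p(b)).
v_5(75/11) = 2

Factor powers of 5 from the numerator and denominator of the reduced fraction: 75 = 5^2 · 3 and 11 = 5^0 · 11. Apply v_p(a/b) = v_p(a) − v_p(b): v_5(75/11) = 2 − 0 = 2.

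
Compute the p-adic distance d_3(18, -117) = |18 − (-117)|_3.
d_3(18, -117) = 1/27

Step 1 — x − y = 18 − (-117) = 135. Step 2 — v_3(135) = 3 (factor: 135 = (3^3 · 5); the sign does not affect v_p). Step 3 — |x − y|_3 = 3^{-3} = 1/27.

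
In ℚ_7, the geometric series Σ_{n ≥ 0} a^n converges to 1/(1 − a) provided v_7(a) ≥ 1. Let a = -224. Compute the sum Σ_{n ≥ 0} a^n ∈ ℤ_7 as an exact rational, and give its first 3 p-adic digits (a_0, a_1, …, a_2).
Σ a^n = 1/(1 − a) = 1/225;  first 3 digits = (1, 3, 4)

v_7(a) = 1 ≥ 1, so the series converges in ℤ_7 to 1/(1 − a) = 1/(1 − (-224)) = 1/225. Expand this rational in ℤ_7: compute digits iteratively via d_i = x_i mod 7, x_{i+1} = (x_i − d_i)/7. The first 3 digits are (1, 3, 4).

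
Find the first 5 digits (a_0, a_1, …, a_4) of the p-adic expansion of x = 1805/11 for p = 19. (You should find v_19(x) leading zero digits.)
(a_0, …, a_4) = (0, 0, 16, 13, 1)

v_19(1805/11) = 2, so a_0 = ... = a_1 = 0. Factor out: x = 19^2 · u with u = 5/11 a unit in ℤ_19. Expand u iteratively via a_{v+i} = u_i mod 19, u_{i+1} = (u_i − a_{v+i})/19:
  u_0 = 5/11;  a_2 = 16;  u_1 = (u_0 − 16)/19 = -9/11
  u_1 = -9/11;  a_3 = 13;  u_2 = (u_1 − 13)/19 = -8/11
  u_2 = -8/11;  a_4 = 1;  u_3 = (u_2 − 1)/19 = -1/11
Digits: (0, 0, 16, 13, 1).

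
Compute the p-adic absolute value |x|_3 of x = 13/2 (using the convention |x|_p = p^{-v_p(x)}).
|13/2|_3 = 1

Step 1 — compute v_3(x) by factoring powers of 3 out of the numerator and denominator: v_3(13/2) = 0. Step 2 — apply |x|_p = p^{-v_p(x)} = 3^{0} = 1.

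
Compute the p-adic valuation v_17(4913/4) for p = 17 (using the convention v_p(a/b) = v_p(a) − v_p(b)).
v_17(4913/4) = 3

Factor powers of 17 from the numerator and denominator of the reduced fraction: 4913 = 17^3 · 1 and 4 = 17^0 · 4. Apply v_p(a/b) = v_p(a) − v_p(b): v_17(4913/4) = 3 − 0 = 3.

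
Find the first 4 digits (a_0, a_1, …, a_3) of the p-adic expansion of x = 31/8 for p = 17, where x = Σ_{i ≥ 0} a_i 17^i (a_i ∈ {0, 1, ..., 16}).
(a_0, …, a_3) = (6, 2, 2, 2)

v_17(31/8) = 0 (numerator and denominator both coprime to 17), so x ∈ ℤ_17^×. Compute digits iteratively via a_i = x_i mod 17, x_{i+1} = (x_i − a_i)/17, with x_0 = x:
  x_0 = 31/8;  a_0 = 6;  x_1 = (x_0 − 6)/17 = -1/8
  x_1 = -1/8;  a_1 = 2;  x_2 = (x_1 − 2)/17 = -1/8
  x_2 = -1/8;  a_2 = 2;  x_3 = (x_2 − 2)/17 = -1/8
  x_3 = -1/8;  a_3 = 2;  x_4 = (x_3 − 2)/17 = -1/8
Digits: (6, 2, 2, 2).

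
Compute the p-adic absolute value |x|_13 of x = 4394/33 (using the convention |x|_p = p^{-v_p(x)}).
|4394/33|_13 = 1/2197

Step 1 — compute v_13(x) by factoring powers of 13 out of the numerator and denominator: v_13(4394/33) = 3. Step 2 — apply |x|_p = p^{-v_p(x)} = 13^{-3} = 1/2197.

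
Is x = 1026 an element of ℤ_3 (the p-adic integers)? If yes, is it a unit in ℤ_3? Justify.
x ∈ ℤ_3 but not a unit; v_3(x) = 3 > 0

ℤ_3 = {x ∈ ℚ_3 : v_3(x) ≥ 0} and ℤ_3^× = {x ∈ ℤ_3 : v_3(x) = 0}. Here v_3(1026) = v_3(num) − v_3(den) = 3; compare against these criteria.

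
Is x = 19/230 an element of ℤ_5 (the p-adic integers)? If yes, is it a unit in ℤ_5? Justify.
x ∉ ℤ_5 (v_5(x) = -1 < 0)

ℤ_5 = {x ∈ ℚ_5 : v_5(x) ≥ 0} and ℤ_5^× = {x ∈ ℤ_5 : v_5(x) = 0}. Here v_5(19/230) = v_5(num) − v_5(den) = -1; compare against these criteria.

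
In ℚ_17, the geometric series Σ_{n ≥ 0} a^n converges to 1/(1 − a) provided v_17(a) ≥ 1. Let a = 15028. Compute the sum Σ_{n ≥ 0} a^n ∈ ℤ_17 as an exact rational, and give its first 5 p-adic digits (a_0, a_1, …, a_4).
Σ a^n = 1/(1 − a) = -1/15027;  first 5 digits = (1, 0, 1, 3, 1)

v_17(a) = 2 ≥ 1, so the series converges in ℤ_17 to 1/(1 − a) = 1/(1 − 15028) = -1/15027. Expand this rational in ℤ_17: compute digits iteratively via d_i = x_i mod 17, x_{i+1} = (x_i − d_i)/17. The first 5 digits are (1, 0, 1, 3, 1).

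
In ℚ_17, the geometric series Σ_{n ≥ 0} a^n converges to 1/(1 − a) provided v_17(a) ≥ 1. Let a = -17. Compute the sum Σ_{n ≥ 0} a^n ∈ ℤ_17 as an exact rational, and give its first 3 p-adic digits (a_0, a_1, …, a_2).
Σ a^n = 1/(1 − a) = 1/18;  first 3 digits = (1, 16, 0)

v_17(a) = 1 ≥ 1, so the series converges in ℤ_17 to 1/(1 − a) = 1/(1 − (-17)) = 1/18. Expand this rational in ℤ_17: compute digits iteratively via d_i = x_i mod 17, x_{i+1} = (x_i − d_i)/17. The first 3 digits are (1, 16, 0).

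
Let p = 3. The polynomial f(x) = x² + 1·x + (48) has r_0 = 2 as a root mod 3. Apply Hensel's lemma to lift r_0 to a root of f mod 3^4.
r_3 = 56 (mod 81)

Hensel: r_{i+1} = r_i − f(r_i)·(f′(r_i))^{-1} mod 3^{i+2}, f′(x) = 2x + 1. Iterate:
  r_0 = 2 (mod 3)
  r_1 = 2 (mod 9)
  r_2 = 2 (mod 27)
  r_3 = 56 (mod 81)
Final: r = 56 satisfies f(r) ≡ 0 mod 3^4.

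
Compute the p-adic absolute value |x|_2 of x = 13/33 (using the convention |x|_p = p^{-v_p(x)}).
|13/33|_2 = 1

Step 1 — compute v_2(x) by factoring powers of 2 out of the numerator and denominator: v_2(13/33) = 0. Step 2 — apply |x|_p = p^{-v_p(x)} = 2^{0} = 1.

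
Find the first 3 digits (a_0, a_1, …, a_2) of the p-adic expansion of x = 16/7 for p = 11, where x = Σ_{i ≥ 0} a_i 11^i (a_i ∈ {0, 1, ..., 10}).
(a_0, …, a_2) = (7, 9, 7)

v_11(16/7) = 0 (numerator and denominator both coprime to 11), so x ∈ ℤ_11^×. Compute digits iteratively via a_i = x_i mod 11, x_{i+1} = (x_i − a_i)/11, with x_0 = x:
  x_0 = 16/7;  a_0 = 7;  x_1 = (x_0 − 7)/11 = -3/7
  x_1 = -3/7;  a_1 = 9;  x_2 = (x_1 − 9)/11 = -6/7
  x_2 = -6/7;  a_2 = 7;  x_3 = (x_2 − 7)/11 = -5/7
Digits: (7, 9, 7).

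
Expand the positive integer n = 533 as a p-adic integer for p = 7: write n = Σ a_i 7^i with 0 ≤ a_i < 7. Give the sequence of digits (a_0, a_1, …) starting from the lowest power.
(a_0, a_1, …) = (1, 6, 3, 1)

Repeated division by 7 gives the digits low-to-high: 533 = 1 + 6·7^1 + 3·7^2 + 1·7^3. Digit sequence: (1, 6, 3, 1).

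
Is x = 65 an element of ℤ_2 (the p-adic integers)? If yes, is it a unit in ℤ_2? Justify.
x ∈ ℤ_2^× (unit); v_2(x) = 0

ℤ_2 = {x ∈ ℚ_2 : v_2(x) ≥ 0} and ℤ_2^× = {x ∈ ℤ_2 : v_2(x) = 0}. Here v_2(65) = v_2(num) − v_2(den) = 0; compare against these criteria.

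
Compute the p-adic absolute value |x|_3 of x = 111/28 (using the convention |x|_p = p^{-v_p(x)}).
|111/28|_3 = 1/3

Step 1 — compute v_3(x) by factoring powers of 3 out of the numerator and denominator: v_3(111/28) = 1. Step 2 — apply |x|_p = p^{-v_p(x)} = 3^{-1} = 1/3.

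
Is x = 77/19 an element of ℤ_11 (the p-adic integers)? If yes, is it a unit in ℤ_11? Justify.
x ∈ ℤ_11 but not a unit; v_11(x) = 1 > 0

ℤ_11 = {x ∈ ℚ_11 : v_11(x) ≥ 0} and ℤ_11^× = {x ∈ ℤ_11 : v_11(x) = 0}. Here v_11(77/19) = v_11(num) − v_11(den) = 1; compare against these criteria.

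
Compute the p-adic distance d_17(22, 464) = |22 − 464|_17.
d_17(22, 464) = 1/17

Step 1 — x − y = 22 − 464 = -442. Step 2 — v_17(-442) = 1 (factor: -442 = −(17^1 · 26); the sign does not affect v_p). Step 3 — |x − y|_17 = 17^{-1} = 1/17.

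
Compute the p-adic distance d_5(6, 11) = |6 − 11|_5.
d_5(6, 11) = 1/5

Step 1 — x − y = 6 − 11 = -5. Step 2 — v_5(-5) = 1 (factor: -5 = −(5^1 · 1); the sign does not affect v_p). Step 3 — |x − y|_5 = 5^{-1} = 1/5.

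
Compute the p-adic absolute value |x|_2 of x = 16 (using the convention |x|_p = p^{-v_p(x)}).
|16|_2 = 1/16

Step 1 — compute v_2(x) by factoring powers of 2 out of the numerator and denominator: v_2(16) = 4. Step 2 — apply |x|_p = p^{-v_p(x)} = 2^{-4} = 1/16.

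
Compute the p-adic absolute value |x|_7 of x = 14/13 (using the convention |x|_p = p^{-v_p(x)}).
|14/13|_7 = 1/7

Step 1 — compute v_7(x) by factoring powers of 7 out of the numerator and denominator: v_7(14/13) = 1. Step 2 — apply |x|_p = p^{-v_p(x)} = 7^{-1} = 1/7.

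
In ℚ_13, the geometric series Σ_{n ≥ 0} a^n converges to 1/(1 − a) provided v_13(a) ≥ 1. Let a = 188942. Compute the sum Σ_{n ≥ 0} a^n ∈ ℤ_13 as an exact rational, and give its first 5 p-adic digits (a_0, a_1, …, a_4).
Σ a^n = 1/(1 − a) = -1/188941;  first 5 digits = (1, 0, 0, 8, 6)

v_13(a) = 3 ≥ 1, so the series converges in ℤ_13 to 1/(1 − a) = 1/(1 − 188942) = -1/188941. Expand this rational in ℤ_13: compute digits iteratively via d_i = x_i mod 13, x_{i+1} = (x_i − d_i)/13. The first 5 digits are (1, 0, 0, 8, 6).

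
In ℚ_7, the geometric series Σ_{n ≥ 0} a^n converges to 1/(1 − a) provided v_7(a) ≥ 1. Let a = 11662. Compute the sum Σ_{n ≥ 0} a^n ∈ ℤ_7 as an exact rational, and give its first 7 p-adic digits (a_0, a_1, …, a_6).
Σ a^n = 1/(1 − a) = -1/11661;  first 7 digits = (1, 0, 0, 6, 4, 0, 1)

v_7(a) = 3 ≥ 1, so the series converges in ℤ_7 to 1/(1 − a) = 1/(1 − 11662) = -1/11661. Expand this rational in ℤ_7: compute digits iteratively via d_i = x_i mod 7, x_{i+1} = (x_i − d_i)/7. The first 7 digits are (1, 0, 0, 6, 4, 0, 1).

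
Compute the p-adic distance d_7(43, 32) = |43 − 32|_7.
d_7(43, 32) = 1

Step 1 — x − y = 43 − 32 = 11. Step 2 — v_7(11) = 0 (factor: 11 = (7^0 · 11); the sign does not affect v_p). Step 3 — |x − y|_7 = 7^{0} = 1.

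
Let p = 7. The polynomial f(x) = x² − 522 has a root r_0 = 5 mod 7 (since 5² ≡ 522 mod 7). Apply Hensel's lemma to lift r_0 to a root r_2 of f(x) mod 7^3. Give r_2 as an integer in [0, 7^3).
r_2 = 138 (mod 343)

Hensel's recurrence: r_{i+1} = r_i − f(r_i)·(f′(r_i))^{-1} mod 7^{i+2}, with f′(x) = 2x. Iterate:
  r_0 = 5 (mod 7)
  r_1 = 40 (mod 49)
  r_2 = 138 (mod 343)
Final: r_2 = 138, and one checks f(r_2) ≡ 0 mod 7^3.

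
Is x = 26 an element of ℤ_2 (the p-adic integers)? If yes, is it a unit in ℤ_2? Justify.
x ∈ ℤ_2 but not a unit; v_2(x) = 1 > 0

ℤ_2 = {x ∈ ℚ_2 : v_2(x) ≥ 0} and ℤ_2^× = {x ∈ ℤ_2 : v_2(x) = 0}. Here v_2(26) = v_2(num) − v_2(den) = 1; compare against these criteria.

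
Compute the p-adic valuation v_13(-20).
v_13(-20) = 0

v_13(n) is the largest exponent k such that 13^k divides n. Factor out: -20 = -13^0 · 20. (Sign doesn't affect v_p.) So v_13(-20) = 0.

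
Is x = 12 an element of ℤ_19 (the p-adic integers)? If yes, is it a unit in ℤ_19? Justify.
x ∈ ℤ_19^× (unit); v_19(x) = 0

ℤ_19 = {x ∈ ℚ_19 : v_19(x) ≥ 0} and ℤ_19^× = {x ∈ ℤ_19 : v_19(x) = 0}. Here v_19(12) = v_19(num) − v_19(den) = 0; compare against these criteria.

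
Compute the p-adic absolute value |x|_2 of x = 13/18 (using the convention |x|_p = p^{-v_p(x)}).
|13/18|_2 = 2

Step 1 — compute v_2(x) by factoring powers of 2 out of the numerator and denominator: v_2(13/18) = -1. Step 2 — apply |x|_p = p^{-v_p(x)} = 2^{1} = 2.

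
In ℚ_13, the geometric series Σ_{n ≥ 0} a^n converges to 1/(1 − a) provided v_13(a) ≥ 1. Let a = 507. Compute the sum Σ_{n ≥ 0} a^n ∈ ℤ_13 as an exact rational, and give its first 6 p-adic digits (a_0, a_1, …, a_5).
Σ a^n = 1/(1 − a) = -1/506;  first 6 digits = (1, 0, 3, 0, 9, 0)

v_13(a) = 2 ≥ 1, so the series converges in ℤ_13 to 1/(1 − a) = 1/(1 − 507) = -1/506. Expand this rational in ℤ_13: compute digits iteratively via d_i = x_i mod 13, x_{i+1} = (x_i − d_i)/13. The first 6 digits are (1, 0, 3, 0, 9, 0).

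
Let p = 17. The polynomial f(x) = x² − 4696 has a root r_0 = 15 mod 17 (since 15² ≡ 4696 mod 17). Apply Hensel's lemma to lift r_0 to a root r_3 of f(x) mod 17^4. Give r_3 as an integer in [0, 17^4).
r_3 = 81190 (mod 83521)

Hensel's recurrence: r_{i+1} = r_i − f(r_i)·(f′(r_i))^{-1} mod 17^{i+2}, with f′(x) = 2x. Iterate:
  r_0 = 15 (mod 17)
  r_1 = 270 (mod 289)
  r_2 = 2582 (mod 4913)
  r_3 = 81190 (mod 83521)
Final: r_3 = 81190, and one checks f(r_3) ≡ 0 mod 17^4.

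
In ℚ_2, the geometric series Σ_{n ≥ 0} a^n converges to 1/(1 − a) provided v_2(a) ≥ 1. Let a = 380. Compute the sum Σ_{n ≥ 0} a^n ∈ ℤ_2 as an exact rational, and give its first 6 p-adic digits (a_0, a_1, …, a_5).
Σ a^n = 1/(1 − a) = -1/379;  first 6 digits = (1, 0, 1, 1, 0, 0)

v_2(a) = 2 ≥ 1, so the series converges in ℤ_2 to 1/(1 − a) = 1/(1 − 380) = -1/379. Expand this rational in ℤ_2: compute digits iteratively via d_i = x_i mod 2, x_{i+1} = (x_i − d_i)/2. The first 6 digits are (1, 0, 1, 1, 0, 0).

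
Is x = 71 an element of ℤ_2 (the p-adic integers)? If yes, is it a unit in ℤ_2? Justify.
x ∈ ℤ_2^× (unit); v_2(x) = 0

ℤ_2 = {x ∈ ℚ_2 : v_2(x) ≥ 0} and ℤ_2^× = {x ∈ ℤ_2 : v_2(x) = 0}. Here v_2(71) = v_2(num) − v_2(den) = 0; compare against these criteria.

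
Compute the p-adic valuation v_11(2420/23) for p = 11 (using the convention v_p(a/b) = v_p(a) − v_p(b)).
v_11(2420/23) = 2

Factor powers of 11 from the numerator and denominator of the reduced fraction: 2420 = 11^2 · 20 and 23 = 11^0 · 23. Apply v_p(a/b) = v_p(a) − v_p(b): v_11(2420/23) = 2 − 0 = 2.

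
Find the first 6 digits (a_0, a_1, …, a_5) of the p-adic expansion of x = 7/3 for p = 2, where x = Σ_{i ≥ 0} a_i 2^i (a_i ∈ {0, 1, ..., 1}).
(a_0, …, a_5) = (1, 0, 1, 1, 0, 1)

v_2(7/3) = 0 (numerator and denominator both coprime to 2), so x ∈ ℤ_2^×. Compute digits iteratively via a_i = x_i mod 2, x_{i+1} = (x_i − a_i)/2, with x_0 = x:
  x_0 = 7/3;  a_0 = 1;  x_1 = (x_0 − 1)/2 = 2/3
  x_1 = 2/3;  a_1 = 0;  x_2 = (x_1 − 0)/2 = 1/3
  x_2 = 1/3;  a_2 = 1;  x_3 = (x_2 − 1)/2 = -1/3
  x_3 = -1/3;  a_3 = 1;  x_4 = (x_3 − 1)/2 = -2/3
  x_4 = -2/3;  a_4 = 0;  x_5 = (x_4 − 0)/2 = -1/3
  x_5 = -1/3;  a_5 = 1;  x_6 = (x_5 − 1)/2 = -2/3
Digits: (1, 0, 1, 1, 0, 1).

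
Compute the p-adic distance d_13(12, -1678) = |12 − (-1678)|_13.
d_13(12, -1678) = 1/169

Step 1 — x − y = 12 − (-1678) = 1690. Step 2 — v_13(1690) = 2 (factor: 1690 = (13^2 · 10); the sign does not affect v_p). Step 3 — |x − y|_13 = 13^{-2} = 1/169.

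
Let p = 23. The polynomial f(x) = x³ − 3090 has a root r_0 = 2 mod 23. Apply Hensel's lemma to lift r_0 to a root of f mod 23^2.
r_1 = 347 (mod 529)

Hensel: r_{i+1} = r_i − f(r_i)/f′(r_i) mod 23^{i+2}, where f′(x) = 3x². Iterate:
  r_0 = 2 (mod 23)
  r_1 = 347 (mod 529)
Final: r = 347 with f(r) ≡ 0 mod 23^2.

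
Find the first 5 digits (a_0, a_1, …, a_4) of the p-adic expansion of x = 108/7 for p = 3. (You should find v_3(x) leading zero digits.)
(a_0, …, a_4) = (0, 0, 0, 1, 2)

v_3(108/7) = 3, so a_0 = ... = a_2 = 0. Factor out: x = 3^3 · u with u = 4/7 a unit in ℤ_3. Expand u iteratively via a_{v+i} = u_i mod 3, u_{i+1} = (u_i − a_{v+i})/3:
  u_0 = 4/7;  a_3 = 1;  u_1 = (u_0 − 1)/3 = -1/7
  u_1 = -1/7;  a_4 = 2;  u_2 = (u_1 − 2)/3 = -5/7
Digits: (0, 0, 0, 1, 2).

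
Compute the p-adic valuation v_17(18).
v_17(18) = 0

v_17(n) is the largest exponent k such that 17^k divides n. Factor out: 18 = 17^0 · 18. (Sign doesn't affect v_p.) So v_17(18) = 0.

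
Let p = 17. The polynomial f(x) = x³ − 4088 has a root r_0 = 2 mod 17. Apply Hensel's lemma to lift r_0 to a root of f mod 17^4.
r_3 = 60454 (mod 83521)

Hensel: r_{i+1} = r_i − f(r_i)/f′(r_i) mod 17^{i+2}, where f′(x) = 3x². Iterate:
  r_0 = 2 (mod 17)
  r_1 = 53 (mod 289)
  r_2 = 1498 (mod 4913)
  r_3 = 60454 (mod 83521)
Final: r = 60454 with f(r) ≡ 0 mod 17^4.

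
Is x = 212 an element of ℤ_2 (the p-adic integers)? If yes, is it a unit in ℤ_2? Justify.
x ∈ ℤ_2 but not a unit; v_2(x) = 2 > 0

ℤ_2 = {x ∈ ℚ_2 : v_2(x) ≥ 0} and ℤ_2^× = {x ∈ ℤ_2 : v_2(x) = 0}. Here v_2(212) = v_2(num) − v_2(den) = 2; compare against these criteria.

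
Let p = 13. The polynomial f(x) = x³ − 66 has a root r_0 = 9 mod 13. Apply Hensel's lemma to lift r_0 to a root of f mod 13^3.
r_2 = 217 (mod 2197)

Hensel: r_{i+1} = r_i − f(r_i)/f′(r_i) mod 13^{i+2}, where f′(x) = 3x². Iterate:
  r_0 = 9 (mod 13)
  r_1 = 48 (mod 169)
  r_2 = 217 (mod 2197)
Final: r = 217 with f(r) ≡ 0 mod 13^3.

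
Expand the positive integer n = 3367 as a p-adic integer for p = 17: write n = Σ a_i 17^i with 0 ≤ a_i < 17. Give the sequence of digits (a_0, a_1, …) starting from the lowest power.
(a_0, a_1, …) = (1, 11, 11)

Repeated division by 17 gives the digits low-to-high: 3367 = 1 + 11·17^1 + 11·17^2. Digit sequence: (1, 11, 11).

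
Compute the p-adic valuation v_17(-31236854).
v_17(-31236854) = 5

v_17(n) is the largest exponent k such that 17^k divides n. Factor out: -31236854 = -17^5 · 22. (Sign doesn't affect v_p.) So v_17(-31236854) = 5.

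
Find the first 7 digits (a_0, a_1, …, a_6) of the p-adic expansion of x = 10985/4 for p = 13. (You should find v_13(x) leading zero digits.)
(a_0, …, a_6) = (0, 0, 0, 11, 9, 9, 9)

v_13(10985/4) = 3, so a_0 = ... = a_2 = 0. Factor out: x = 13^3 · u with u = 5/4 a unit in ℤ_13. Expand u iteratively via a_{v+i} = u_i mod 13, u_{i+1} = (u_i − a_{v+i})/13:
  u_0 = 5/4;  a_3 = 11;  u_1 = (u_0 − 11)/13 = -3/4
  u_1 = -3/4;  a_4 = 9;  u_2 = (u_1 − 9)/13 = -3/4
  u_2 = -3/4;  a_5 = 9;  u_3 = (u_2 − 9)/13 = -3/4
  u_3 = -3/4;  a_6 = 9;  u_4 = (u_3 − 9)/13 = -3/4
Digits: (0, 0, 0, 11, 9, 9, 9).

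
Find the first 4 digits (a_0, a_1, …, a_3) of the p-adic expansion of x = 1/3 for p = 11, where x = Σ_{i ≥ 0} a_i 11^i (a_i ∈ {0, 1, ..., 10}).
(a_0, …, a_3) = (4, 7, 3, 7)

v_11(1/3) = 0 (numerator and denominator both coprime to 11), so x ∈ ℤ_11^×. Compute digits iteratively via a_i = x_i mod 11, x_{i+1} = (x_i − a_i)/11, with x_0 = x:
  x_0 = 1/3;  a_0 = 4;  x_1 = (x_0 − 4)/11 = -1/3
  x_1 = -1/3;  a_1 = 7;  x_2 = (x_1 − 7)/11 = -2/3
  x_2 = -2/3;  a_2 = 3;  x_3 = (x_2 − 3)/11 = -1/3
  x_3 = -1/3;  a_3 = 7;  x_4 = (x_3 − 7)/11 = -2/3
Digits: (4, 7, 3, 7).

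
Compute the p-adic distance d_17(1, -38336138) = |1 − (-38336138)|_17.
d_17(1, -38336138) = 1/1419857

Step 1 — x − y = 1 − (-38336138) = 38336139. Step 2 — v_17(38336139) = 5 (factor: 38336139 = (17^5 · 27); the sign does not affect v_p). Step 3 — |x − y|_17 = 17^{-5} = 1/1419857.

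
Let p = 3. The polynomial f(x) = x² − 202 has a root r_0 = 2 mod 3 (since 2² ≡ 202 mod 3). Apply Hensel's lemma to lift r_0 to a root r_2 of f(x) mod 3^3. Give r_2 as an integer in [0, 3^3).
r_2 = 11 (mod 27)

Hensel's recurrence: r_{i+1} = r_i − f(r_i)·(f′(r_i))^{-1} mod 3^{i+2}, with f′(x) = 2x. Iterate:
  r_0 = 2 (mod 3)
  r_1 = 2 (mod 9)
  r_2 = 11 (mod 27)
Final: r_2 = 11, and one checks f(r_2) ≡ 0 mod 3^3.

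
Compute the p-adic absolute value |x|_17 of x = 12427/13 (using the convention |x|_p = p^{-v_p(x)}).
|12427/13|_17 = 1/289

Step 1 — compute v_17(x) by factoring powers of 17 out of the numerator and denominator: v_17(12427/13) = 2. Step 2 — apply |x|_p = p^{-v_p(x)} = 17^{-2} = 1/289.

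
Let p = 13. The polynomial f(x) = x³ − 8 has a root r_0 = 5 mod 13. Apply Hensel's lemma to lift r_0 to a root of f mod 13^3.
r_2 = 2072 (mod 2197)

Hensel: r_{i+1} = r_i − f(r_i)/f′(r_i) mod 13^{i+2}, where f′(x) = 3x². Iterate:
  r_0 = 5 (mod 13)
  r_1 = 44 (mod 169)
  r_2 = 2072 (mod 2197)
Final: r = 2072 with f(r) ≡ 0 mod 13^3.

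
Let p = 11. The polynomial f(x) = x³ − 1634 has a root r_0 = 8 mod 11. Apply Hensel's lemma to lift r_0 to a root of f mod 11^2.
r_1 = 63 (mod 121)

Hensel: r_{i+1} = r_i − f(r_i)/f′(r_i) mod 11^{i+2}, where f′(x) = 3x². Iterate:
  r_0 = 8 (mod 11)
  r_1 = 63 (mod 121)
Final: r = 63 with f(r) ≡ 0 mod 11^2.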